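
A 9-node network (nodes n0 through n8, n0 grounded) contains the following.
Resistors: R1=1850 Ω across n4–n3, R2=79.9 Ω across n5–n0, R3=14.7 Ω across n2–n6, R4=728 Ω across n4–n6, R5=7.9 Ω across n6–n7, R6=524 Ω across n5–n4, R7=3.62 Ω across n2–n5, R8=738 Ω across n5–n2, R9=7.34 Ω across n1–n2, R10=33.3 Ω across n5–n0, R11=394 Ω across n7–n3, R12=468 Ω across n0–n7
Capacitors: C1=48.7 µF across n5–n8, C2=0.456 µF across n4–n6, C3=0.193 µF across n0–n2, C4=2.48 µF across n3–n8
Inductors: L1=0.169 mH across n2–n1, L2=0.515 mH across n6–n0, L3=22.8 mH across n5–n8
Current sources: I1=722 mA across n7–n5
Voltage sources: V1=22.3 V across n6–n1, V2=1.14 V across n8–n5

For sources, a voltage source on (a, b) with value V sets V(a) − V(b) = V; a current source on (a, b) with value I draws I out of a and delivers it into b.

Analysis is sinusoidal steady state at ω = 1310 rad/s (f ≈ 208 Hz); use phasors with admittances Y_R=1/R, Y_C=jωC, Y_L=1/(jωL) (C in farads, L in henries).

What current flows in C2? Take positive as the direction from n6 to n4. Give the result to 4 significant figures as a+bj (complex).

0.0007264+0.005925j A

MNA unknowns: 8 node voltages V₁..V_8 plus 2 source currents (V1, V2)
R1: Y=0.0005405+0.000j on G[4,3]
R2: Y=0.01252+0.000j on G[5,0]
R3: Y=0.06803+0.000j on G[2,6]
R4: Y=0.001374+0.000j on G[4,6]
C1: Y=0.000+0.06380j on G[5,8]
L1: Y=0.000-4.517j on G[2,1]
I1: z[7]−=0.722, z[5]+=0.722
R5: Y=0.1266+0.000j on G[6,7]
R6: Y=0.001908+0.000j on G[5,4]
C2: Y=0.000+0.0005974j on G[4,6]
R7: Y=0.2762+0.000j on G[2,5]
L2: Y=0.000-1.482j on G[6,0]
R8: Y=0.001355+0.000j on G[5,2]
R9: Y=0.1362+0.000j on G[1,2]
L3: Y=0.000-0.03348j on G[5,8]
R10: Y=0.03003+0.000j on G[5,0]
R11: Y=0.002538+0.000j on G[7,3]
R12: Y=0.002137+0.000j on G[0,7]
C3: Y=0.000+0.0002528j on G[0,2]
C4: Y=0.000+0.003249j on G[3,8]
V1: row V6−V1=22.3, i_V1 at 6,1
V2: row V8−V5=1.14, i_V2 at 8,5
solve → V1=-22.27+0.4945j, V2=-22.24+1.155j, V3=-11.57-3.822j, V4=-9.892+1.711j, V5=-16.94+1.048j, V6=0.02687+0.4945j, V7=-5.699+0.4030j, V8=-15.80+1.048j
aux → i_V1=-2.987+0.06890j, i_V2=0.01582-0.02085j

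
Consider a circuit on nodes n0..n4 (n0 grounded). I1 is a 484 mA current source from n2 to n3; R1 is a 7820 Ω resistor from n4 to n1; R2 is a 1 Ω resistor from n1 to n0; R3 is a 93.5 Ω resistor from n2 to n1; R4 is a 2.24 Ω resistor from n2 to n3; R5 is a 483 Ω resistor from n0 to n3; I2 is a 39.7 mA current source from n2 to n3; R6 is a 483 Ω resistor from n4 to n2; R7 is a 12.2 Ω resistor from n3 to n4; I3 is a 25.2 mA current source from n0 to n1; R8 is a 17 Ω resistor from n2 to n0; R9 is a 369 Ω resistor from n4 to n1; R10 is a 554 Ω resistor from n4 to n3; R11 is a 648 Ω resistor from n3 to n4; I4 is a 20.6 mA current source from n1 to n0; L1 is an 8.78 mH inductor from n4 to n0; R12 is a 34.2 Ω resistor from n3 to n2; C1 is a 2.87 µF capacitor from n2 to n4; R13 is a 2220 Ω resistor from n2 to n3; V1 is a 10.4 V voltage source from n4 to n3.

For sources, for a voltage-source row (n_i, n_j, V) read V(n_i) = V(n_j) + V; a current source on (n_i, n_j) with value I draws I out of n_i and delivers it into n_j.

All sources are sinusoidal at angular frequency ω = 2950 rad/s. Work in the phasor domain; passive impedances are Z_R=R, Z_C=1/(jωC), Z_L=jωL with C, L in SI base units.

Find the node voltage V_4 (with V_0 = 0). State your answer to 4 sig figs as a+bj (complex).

MNA unknowns: 4 node voltages V₁..V_4 plus 1 source current (V1)
I1: z[2]−=0.484, z[3]+=0.484
R1: Y=0.0001279+0.000j on G[4,1]
R2: Y=1.000+0.000j on G[1,0]
R3: Y=0.01070+0.000j on G[2,1]
R4: Y=0.4464+0.000j on G[2,3]
R5: Y=0.002070+0.000j on G[0,3]
I2: z[2]−=0.0397, z[3]+=0.0397
R6: Y=0.002070+0.000j on G[4,2]
R7: Y=0.08197+0.000j on G[3,4]
I3: z[0]−=0.0252, z[1]+=0.0252
R8: Y=0.05882+0.000j on G[2,0]
R9: Y=0.002710+0.000j on G[4,1]
R10: Y=0.001805+0.000j on G[4,3]
R11: Y=0.001543+0.000j on G[3,4]
I4: z[1]−=0.0206, z[0]+=0.0206
L1: Y=0.000-0.03861j on G[4,0]
R12: Y=0.02924+0.000j on G[3,2]
C1: Y=0.000+0.008467j on G[2,4]
R13: Y=0.0004505+0.000j on G[2,3]
V1: row V4−V3=10.4, i_V1 at 4,3
solve → V1=-0.002620+0.05768j, V2=-2.852+4.232j, V3=-2.209+4.650j, V4=8.191+4.650j
aux → i_V1=-1.109+0.2089j

8.191+4.650j V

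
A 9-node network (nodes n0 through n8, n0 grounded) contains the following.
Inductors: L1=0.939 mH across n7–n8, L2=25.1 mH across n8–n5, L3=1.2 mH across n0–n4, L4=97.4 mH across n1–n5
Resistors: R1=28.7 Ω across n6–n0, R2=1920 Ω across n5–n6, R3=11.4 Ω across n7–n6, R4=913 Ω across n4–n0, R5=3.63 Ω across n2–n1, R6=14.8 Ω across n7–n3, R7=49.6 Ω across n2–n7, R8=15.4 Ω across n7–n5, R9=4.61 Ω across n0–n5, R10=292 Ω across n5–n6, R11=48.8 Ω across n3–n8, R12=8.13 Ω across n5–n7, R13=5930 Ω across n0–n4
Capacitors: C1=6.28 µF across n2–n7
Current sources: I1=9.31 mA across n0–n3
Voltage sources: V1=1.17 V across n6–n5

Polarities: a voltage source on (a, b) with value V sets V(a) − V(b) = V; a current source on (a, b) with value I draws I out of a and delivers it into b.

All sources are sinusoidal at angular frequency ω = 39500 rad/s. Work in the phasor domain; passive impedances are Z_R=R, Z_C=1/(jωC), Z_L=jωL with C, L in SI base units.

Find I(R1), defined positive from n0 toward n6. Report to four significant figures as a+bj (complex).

-0.03641+0.000j A

Apply KCL at each of the 8 non-ground nodes and solve the resulting linear system.
Node n1: branches {R5, L4} → V_1 = 0.2813+0.002368j
Node n2: branches {C1, R5, R7} → V_2 = 0.2813+0.001985j
Node n3: branches {I1, R6, R11} → V_3 = 0.3917+0.01709j
Node n4: branches {R4, L3, R13} → V_4 = 0.000+0.000j
Node n5: branches {R2, L2, R8, R9, L4, R10, R12, V1} → V_5 = -0.1249+0.000j
Node n6: branches {R1, R2, R3, R10, V1} → V_6 = 1.045+0.000j
Node n7: branches {L1, C1, R3, R6, R7, R8, R12} → V_7 = 0.2809+0.001948j
Node n8: branches {L1, L2, R11} → V_8 = 0.3028+0.06700j
Source currents: i(V1)=-0.1081+0.0001709j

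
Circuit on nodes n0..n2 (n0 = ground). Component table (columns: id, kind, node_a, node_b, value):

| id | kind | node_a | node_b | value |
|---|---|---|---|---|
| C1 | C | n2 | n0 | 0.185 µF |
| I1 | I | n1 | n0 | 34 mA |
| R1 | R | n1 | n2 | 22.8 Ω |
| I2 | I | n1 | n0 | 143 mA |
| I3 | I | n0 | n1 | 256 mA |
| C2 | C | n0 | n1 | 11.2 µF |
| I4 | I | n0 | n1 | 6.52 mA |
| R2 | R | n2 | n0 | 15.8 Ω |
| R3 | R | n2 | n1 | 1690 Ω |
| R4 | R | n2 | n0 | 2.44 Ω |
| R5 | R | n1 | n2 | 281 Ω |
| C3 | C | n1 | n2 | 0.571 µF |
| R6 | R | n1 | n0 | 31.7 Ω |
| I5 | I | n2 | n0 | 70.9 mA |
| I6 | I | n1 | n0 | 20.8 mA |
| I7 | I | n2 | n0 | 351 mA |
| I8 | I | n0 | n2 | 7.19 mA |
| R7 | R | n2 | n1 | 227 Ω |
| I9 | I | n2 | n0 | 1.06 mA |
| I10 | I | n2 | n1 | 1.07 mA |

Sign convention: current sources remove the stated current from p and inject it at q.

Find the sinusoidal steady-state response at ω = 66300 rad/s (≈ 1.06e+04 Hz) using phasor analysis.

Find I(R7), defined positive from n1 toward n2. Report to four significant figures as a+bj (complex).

Element admittances at ω=66300 rad/s:
  Y(C1) = 0.000+0.01227j S between n2,n0
  I1: injects 0.034 A into n0 (from n1)
  Y(R1) = 0.04386+0.000j S between n1,n2
  I2: injects 0.143 A into n0 (from n1)
  I3: injects 0.256 A into n1 (from n0)
  Y(C2) = 0.000+0.7426j S between n0,n1
  I4: injects 0.00652 A into n1 (from n0)
  Y(R2) = 0.06329+0.000j S between n2,n0
  Y(R3) = 0.0005917+0.000j S between n2,n1
  Y(R4) = 0.4098+0.000j S between n2,n0
  Y(R5) = 0.003559+0.000j S between n1,n2
  Y(C3) = 0.000+0.03786j S between n1,n2
  Y(R6) = 0.03155+0.000j S between n1,n0
  I5: injects 0.0709 A into n0 (from n2)
  I6: injects 0.0208 A into n0 (from n1)
  I7: injects 0.351 A into n0 (from n2)
  I8: injects 0.00719 A into n2 (from n0)
  Y(R7) = 0.004405+0.000j S between n2,n1
  I9: injects 0.00106 A into n0 (from n2)
  I10: injects 0.00107 A into n1 (from n2)
Assemble and solve the 2×2 MNA system:
  V(n1)=-0.03014-0.03128j  V(n2)=-0.7873+0.06979j

0.003335-0.0004453j A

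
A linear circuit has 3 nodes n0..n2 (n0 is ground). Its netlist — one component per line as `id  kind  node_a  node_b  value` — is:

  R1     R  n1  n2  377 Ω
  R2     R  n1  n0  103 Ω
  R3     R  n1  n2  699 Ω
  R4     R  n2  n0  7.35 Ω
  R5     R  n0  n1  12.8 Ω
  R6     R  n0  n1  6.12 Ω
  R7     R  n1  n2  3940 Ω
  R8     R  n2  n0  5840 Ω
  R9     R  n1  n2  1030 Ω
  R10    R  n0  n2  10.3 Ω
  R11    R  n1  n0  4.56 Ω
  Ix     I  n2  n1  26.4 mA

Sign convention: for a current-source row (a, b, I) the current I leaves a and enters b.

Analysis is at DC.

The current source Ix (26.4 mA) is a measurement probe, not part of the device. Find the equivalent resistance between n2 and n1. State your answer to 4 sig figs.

MNA unknowns: 2 node voltages V₁..V_2
R1: Y=0.002653 on G[1,2]
R2: Y=0.009709 on G[1,0]
R3: Y=0.001431 on G[1,2]
R4: Y=0.1361 on G[2,0]
R5: Y=0.07812 on G[0,1]
R6: Y=0.1634 on G[0,1]
R7: Y=0.0002538 on G[1,2]
R8: Y=0.0001712 on G[2,0]
R9: Y=0.0009709 on G[1,2]
R10: Y=0.09709 on G[0,2]
R11: Y=0.2193 on G[1,0]
Ix: z[2]−=0.0264, z[1]+=0.0264
solve → V1=0.05426, V2=-0.1094

R_eq = 6.200 Ω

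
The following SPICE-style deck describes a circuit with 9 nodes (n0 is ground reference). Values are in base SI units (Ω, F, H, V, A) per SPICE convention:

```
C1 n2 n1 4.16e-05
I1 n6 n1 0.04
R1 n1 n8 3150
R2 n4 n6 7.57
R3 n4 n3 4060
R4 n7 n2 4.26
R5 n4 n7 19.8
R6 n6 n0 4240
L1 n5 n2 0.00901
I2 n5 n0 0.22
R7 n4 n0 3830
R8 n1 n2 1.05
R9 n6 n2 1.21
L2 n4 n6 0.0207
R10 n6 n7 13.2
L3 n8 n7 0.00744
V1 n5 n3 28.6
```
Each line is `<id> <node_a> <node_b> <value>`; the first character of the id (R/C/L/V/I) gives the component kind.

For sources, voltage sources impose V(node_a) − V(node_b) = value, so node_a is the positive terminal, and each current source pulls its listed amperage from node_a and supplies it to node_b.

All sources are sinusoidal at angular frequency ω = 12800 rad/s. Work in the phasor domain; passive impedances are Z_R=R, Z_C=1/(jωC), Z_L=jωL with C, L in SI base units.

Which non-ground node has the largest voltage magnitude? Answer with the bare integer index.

Apply KCL at each of the 8 non-ground nodes and solve the resulting linear system.
Node n1: branches {C1, I1, R1, R8} → V_1 = -443.1-0.001145j
Node n2: branches {C1, R4, L1, R8, R9} → V_2 = -443.2+0.01676j
Node n3: branches {R3, V1} → V_3 = -472.5-24.50j
Node n4: branches {R2, R3, R5, R7, L2} → V_4 = -442.4-0.009814j
Node n5: branches {L1, I2, V1} → V_5 = -443.9-24.50j
Node n6: branches {I1, R2, R6, R9, L2, R10} → V_6 = -443.0+0.01086j
Node n7: branches {R4, R5, R10, L3} → V_7 = -443.0+0.01180j
Node n8: branches {R1, L3} → V_8 = -443.0+0.008499j
Source currents: i(V1)=-0.007401-0.006033j

3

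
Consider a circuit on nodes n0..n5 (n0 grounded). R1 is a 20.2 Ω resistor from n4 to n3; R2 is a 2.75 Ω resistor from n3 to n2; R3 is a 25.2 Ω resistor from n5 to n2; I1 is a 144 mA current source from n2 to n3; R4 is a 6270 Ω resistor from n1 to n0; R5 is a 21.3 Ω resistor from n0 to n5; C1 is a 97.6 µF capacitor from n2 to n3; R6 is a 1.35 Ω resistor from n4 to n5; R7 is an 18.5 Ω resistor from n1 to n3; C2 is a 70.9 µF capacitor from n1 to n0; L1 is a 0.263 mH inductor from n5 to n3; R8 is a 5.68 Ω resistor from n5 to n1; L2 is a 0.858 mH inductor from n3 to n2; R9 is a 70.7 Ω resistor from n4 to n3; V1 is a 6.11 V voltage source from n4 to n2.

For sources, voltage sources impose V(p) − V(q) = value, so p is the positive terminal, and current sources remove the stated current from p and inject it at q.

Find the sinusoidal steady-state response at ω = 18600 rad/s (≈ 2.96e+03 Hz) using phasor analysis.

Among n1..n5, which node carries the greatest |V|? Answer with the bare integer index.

MNA unknowns: 5 node voltages V₁..V_5 plus 1 source current (V1)
R1: Y=0.04950+0.000j on G[4,3]
R2: Y=0.3636+0.000j on G[3,2]
R3: Y=0.03968+0.000j on G[5,2]
I1: z[2]−=0.144, z[3]+=0.144
R4: Y=0.0001595+0.000j on G[1,0]
R5: Y=0.04695+0.000j on G[0,5]
C1: Y=0.000+1.815j on G[2,3]
R6: Y=0.7407+0.000j on G[4,5]
R7: Y=0.05405+0.000j on G[1,3]
C2: Y=0.000+1.319j on G[1,0]
L1: Y=0.000-0.2044j on G[5,3]
R8: Y=0.1761+0.000j on G[5,1]
L2: Y=0.000-0.06266j on G[3,2]
R9: Y=0.01414+0.000j on G[4,3]
V1: row V4−V2=6.11, i_V1 at 4,2
solve → V1=-0.01537+0.03669j, V2=-3.932-0.8541j, V3=-4.317-1.624j, V4=2.178-0.8541j, V5=1.031+0.4316j
aux → i_V1=-1.263+0.9033j

3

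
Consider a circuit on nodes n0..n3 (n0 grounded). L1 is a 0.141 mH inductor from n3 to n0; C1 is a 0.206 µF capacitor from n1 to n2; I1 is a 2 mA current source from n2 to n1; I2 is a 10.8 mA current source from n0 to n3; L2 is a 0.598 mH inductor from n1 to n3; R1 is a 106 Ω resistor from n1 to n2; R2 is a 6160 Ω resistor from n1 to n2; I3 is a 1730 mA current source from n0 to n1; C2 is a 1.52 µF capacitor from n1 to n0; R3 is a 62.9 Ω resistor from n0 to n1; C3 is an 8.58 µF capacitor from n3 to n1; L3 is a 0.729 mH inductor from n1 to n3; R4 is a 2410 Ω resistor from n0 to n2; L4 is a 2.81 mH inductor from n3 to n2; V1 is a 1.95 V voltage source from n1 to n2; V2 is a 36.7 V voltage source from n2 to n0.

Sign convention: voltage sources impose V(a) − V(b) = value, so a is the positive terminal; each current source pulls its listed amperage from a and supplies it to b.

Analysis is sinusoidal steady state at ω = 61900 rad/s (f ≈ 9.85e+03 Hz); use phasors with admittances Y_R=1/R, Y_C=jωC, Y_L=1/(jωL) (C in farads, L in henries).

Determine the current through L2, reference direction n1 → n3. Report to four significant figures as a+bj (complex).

0.0008069+0.3317j A

Apply KCL at each of the 3 non-ground nodes and solve the resulting linear system.
Node n1: branches {C1, I1, L2, R1, R2, I3, C2, R3, C3, L3, V1} → V_1 = 38.65+0.000j
Node n2: branches {C1, I1, R1, R2, R4, L4, V1, V2} → V_2 = 36.70+0.000j
Node n3: branches {L1, I2, L2, C3, L3, L4} → V_3 = 50.93-0.02987j
Source currents: i(V1)=1.113+2.255j, i(V2)=1.115+2.199j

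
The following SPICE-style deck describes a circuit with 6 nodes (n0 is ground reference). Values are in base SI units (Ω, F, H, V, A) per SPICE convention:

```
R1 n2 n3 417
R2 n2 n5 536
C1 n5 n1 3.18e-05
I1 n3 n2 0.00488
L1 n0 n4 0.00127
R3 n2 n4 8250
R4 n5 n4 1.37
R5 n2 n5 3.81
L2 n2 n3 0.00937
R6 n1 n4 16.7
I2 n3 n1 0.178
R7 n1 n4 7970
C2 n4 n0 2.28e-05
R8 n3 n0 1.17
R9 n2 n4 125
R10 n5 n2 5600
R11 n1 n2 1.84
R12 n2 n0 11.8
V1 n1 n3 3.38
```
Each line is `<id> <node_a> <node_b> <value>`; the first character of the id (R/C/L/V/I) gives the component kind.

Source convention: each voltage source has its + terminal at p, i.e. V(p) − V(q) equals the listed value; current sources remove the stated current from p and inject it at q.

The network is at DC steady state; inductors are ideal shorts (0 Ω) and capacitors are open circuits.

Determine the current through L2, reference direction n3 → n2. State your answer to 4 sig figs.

-1.890 A

Element admittances at DC:
  Y(R1) = 0.002398 S between n2,n3
  Y(R2) = 0.001866 S between n2,n5
  Y(C1) = 0.000 S between n5,n1
  I1: injects 0.00488 A into n2 (from n3)
  L1: short n0↔n4 (DC inductor)
  Y(R3) = 0.0001212 S between n2,n4
  Y(R4) = 0.7299 S between n5,n4
  Y(R5) = 0.2625 S between n2,n5
  L2: short n2↔n3 (DC inductor)
  Y(R6) = 0.05988 S between n1,n4
  I2: injects 0.178 A into n1 (from n3)
  Y(R7) = 0.0001255 S between n1,n4
  Y(C2) = 0.000 S between n4,n0
  Y(R8) = 0.8547 S between n3,n0
  Y(R9) = 0.008000 S between n2,n4
  Y(R10) = 0.0001786 S between n5,n2
  Y(R11) = 0.5435 S between n1,n2
  Y(R12) = 0.08475 S between n2,n0
  V1: constraint V(n1)−V(n3) = 3.38
Assemble and solve the 8×8 MNA system:
  V(n1)=3.211  V(n2)=-0.1688  V(n3)=-0.1688  V(n4)=0.000  V(n5)=-0.04489
  i(L1)=-0.1586  i(L2)=1.890  i(V1)=-1.852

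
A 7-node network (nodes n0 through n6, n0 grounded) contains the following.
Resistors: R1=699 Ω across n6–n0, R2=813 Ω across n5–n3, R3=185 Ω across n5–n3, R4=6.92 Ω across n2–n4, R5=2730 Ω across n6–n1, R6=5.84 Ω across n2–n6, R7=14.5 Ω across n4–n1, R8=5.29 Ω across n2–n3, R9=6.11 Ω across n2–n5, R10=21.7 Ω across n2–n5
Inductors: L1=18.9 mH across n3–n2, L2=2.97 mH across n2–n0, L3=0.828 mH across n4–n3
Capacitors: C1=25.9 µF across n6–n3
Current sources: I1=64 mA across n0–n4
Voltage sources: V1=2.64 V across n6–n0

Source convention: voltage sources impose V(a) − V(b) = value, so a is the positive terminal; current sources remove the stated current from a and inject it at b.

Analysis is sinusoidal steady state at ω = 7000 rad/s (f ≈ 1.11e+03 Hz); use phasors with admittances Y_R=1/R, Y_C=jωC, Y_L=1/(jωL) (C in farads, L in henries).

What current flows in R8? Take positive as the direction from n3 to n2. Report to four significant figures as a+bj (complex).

MNA unknowns: 6 node voltages V₁..V_6 plus 1 source current (V1)
R1: Y=0.001431+0.000j on G[6,0]
R2: Y=0.001230+0.000j on G[5,3]
R3: Y=0.005405+0.000j on G[5,3]
R4: Y=0.1445+0.000j on G[2,4]
R5: Y=0.0003663+0.000j on G[6,1]
R6: Y=0.1712+0.000j on G[2,6]
L1: Y=0.000-0.007559j on G[3,2]
R7: Y=0.06897+0.000j on G[4,1]
R8: Y=0.1890+0.000j on G[2,3]
C1: Y=0.000+0.1813j on G[6,3]
L2: Y=0.000-0.04810j on G[2,0]
R9: Y=0.1637+0.000j on G[2,5]
L3: Y=0.000-0.1725j on G[4,3]
R10: Y=0.04608+0.000j on G[2,5]
I1: z[0]−=0.064, z[4]+=0.064
V1: row V6−V0=2.64, i_V1 at 6,0
solve → V1=3.022+0.2259j, V2=2.890+0.3213j, V3=3.103-0.03064j, V4=3.024+0.2271j, V5=2.897+0.3105j, V6=2.640+0.000j
aux → i_V1=0.04477+0.1390j

0.04020-0.06652j A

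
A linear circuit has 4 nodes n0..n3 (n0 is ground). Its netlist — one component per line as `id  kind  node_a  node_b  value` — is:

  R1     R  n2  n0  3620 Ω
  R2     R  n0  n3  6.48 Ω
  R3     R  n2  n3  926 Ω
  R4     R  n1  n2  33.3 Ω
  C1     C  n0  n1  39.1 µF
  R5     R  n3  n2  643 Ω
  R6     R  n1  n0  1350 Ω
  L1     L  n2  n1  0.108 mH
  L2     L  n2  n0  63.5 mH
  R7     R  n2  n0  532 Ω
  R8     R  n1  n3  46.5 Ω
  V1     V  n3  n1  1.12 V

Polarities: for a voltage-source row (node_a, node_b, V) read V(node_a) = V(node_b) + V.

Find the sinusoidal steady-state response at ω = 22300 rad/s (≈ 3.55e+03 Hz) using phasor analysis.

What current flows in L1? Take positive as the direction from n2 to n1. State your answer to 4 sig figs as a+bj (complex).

MNA unknowns: 3 node voltages V₁..V_3 plus 1 source current (V1)
R1: Y=0.0002762+0.000j on G[2,0]
R2: Y=0.1543+0.000j on G[0,3]
R3: Y=0.001080+0.000j on G[2,3]
R4: Y=0.03003+0.000j on G[1,2]
C1: Y=0.000+0.8719j on G[0,1]
R5: Y=0.001555+0.000j on G[3,2]
R6: Y=0.0007407+0.000j on G[1,0]
L1: Y=0.000-0.4152j on G[2,1]
L2: Y=0.000-0.0007062j on G[2,0]
R7: Y=0.001880+0.000j on G[2,0]
R8: Y=0.02151+0.000j on G[1,3]
V1: row V3−V1=1.12, i_V1 at 3,1
solve → V1=-0.03469+0.1921j, V2=-0.03306+0.1990j, V3=1.085+0.1921j
aux → i_V1=-0.1945-0.02963j

0.002829-0.0006748j A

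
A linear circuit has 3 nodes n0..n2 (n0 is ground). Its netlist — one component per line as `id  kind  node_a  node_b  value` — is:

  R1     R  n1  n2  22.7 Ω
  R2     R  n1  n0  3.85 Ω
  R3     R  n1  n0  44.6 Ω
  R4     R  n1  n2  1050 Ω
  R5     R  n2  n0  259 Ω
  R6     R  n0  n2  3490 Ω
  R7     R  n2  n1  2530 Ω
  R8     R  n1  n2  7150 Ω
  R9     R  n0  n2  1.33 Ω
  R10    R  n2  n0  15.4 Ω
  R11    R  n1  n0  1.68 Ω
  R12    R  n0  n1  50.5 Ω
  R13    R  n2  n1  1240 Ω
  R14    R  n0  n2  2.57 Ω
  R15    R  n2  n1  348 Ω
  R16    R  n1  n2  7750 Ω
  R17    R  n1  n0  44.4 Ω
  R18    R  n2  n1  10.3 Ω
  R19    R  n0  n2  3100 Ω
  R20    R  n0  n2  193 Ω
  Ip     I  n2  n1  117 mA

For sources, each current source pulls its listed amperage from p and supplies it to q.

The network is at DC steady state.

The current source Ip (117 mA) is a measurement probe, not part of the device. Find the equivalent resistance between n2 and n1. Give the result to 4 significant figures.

Element admittances at DC:
  Y(R1) = 0.04405 S between n1,n2
  Y(R2) = 0.2597 S between n1,n0
  Y(R3) = 0.02242 S between n1,n0
  Y(R4) = 0.0009524 S between n1,n2
  Y(R5) = 0.003861 S between n2,n0
  Y(R6) = 0.0002865 S between n0,n2
  Y(R7) = 0.0003953 S between n2,n1
  Y(R8) = 0.0001399 S between n1,n2
  Y(R9) = 0.7519 S between n0,n2
  Y(R10) = 0.06494 S between n2,n0
  Y(R11) = 0.5952 S between n1,n0
  Y(R12) = 0.01980 S between n0,n1
  Y(R13) = 0.0008065 S between n2,n1
  Y(R14) = 0.3891 S between n0,n2
  Y(R15) = 0.002874 S between n2,n1
  Y(R16) = 0.0001290 S between n1,n2
  Y(R17) = 0.02252 S between n1,n0
  Y(R18) = 0.09709 S between n2,n1
  Y(R19) = 0.0003226 S between n0,n2
  Y(R20) = 0.005181 S between n0,n2
  Ip: injects 0.117 A into n1 (from n2)
Assemble and solve the 2×2 MNA system:
  V(n1)=0.09941  V(n2)=-0.07521

R_eq = 1.493 Ω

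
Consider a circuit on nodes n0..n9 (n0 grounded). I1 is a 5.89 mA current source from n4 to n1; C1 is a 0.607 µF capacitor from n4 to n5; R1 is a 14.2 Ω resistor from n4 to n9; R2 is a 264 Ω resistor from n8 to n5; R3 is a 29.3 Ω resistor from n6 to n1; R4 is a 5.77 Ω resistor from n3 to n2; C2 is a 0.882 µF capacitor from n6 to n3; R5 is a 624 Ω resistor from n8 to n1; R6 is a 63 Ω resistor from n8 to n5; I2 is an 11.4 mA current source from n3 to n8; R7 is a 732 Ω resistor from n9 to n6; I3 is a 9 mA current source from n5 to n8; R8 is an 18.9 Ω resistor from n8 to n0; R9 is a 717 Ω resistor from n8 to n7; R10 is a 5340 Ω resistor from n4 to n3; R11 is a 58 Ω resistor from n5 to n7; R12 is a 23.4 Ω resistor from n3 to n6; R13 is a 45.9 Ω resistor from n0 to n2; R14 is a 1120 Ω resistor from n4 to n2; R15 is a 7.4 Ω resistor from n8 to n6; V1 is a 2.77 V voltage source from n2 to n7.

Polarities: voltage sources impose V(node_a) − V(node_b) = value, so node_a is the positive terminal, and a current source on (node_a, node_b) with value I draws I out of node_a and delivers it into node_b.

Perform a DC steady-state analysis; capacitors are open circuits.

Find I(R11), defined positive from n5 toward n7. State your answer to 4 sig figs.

0.01895 A

Element admittances at DC:
  I1: injects 0.00589 A into n1 (from n4)
  Y(C1) = 0.000 S between n4,n5
  Y(R1) = 0.07042 S between n4,n9
  Y(R2) = 0.003788 S between n8,n5
  Y(R3) = 0.03413 S between n6,n1
  Y(R4) = 0.1733 S between n3,n2
  Y(C2) = 0.000 S between n6,n3
  Y(R5) = 0.001603 S between n8,n1
  Y(R6) = 0.01587 S between n8,n5
  I2: injects 0.0114 A into n8 (from n3)
  Y(R7) = 0.001366 S between n9,n6
  I3: injects 0.009 A into n8 (from n5)
  Y(R8) = 0.05291 S between n8,n0
  Y(R9) = 0.001395 S between n8,n7
  Y(R10) = 0.0001873 S between n4,n3
  Y(R11) = 0.01724 S between n5,n7
  Y(R12) = 0.04274 S between n3,n6
  Y(R13) = 0.02179 S between n0,n2
  Y(R14) = 0.0008929 S between n4,n2
  Y(R15) = 0.1351 S between n8,n6
  V1: constraint V(n2)−V(n7) = 2.77
Assemble and solve the 10×10 MNA system:
  V(n1)=0.1406  V(n2)=0.1768  V(n3)=0.08262  V(n4)=-2.374  V(n5)=-1.494  V(n6)=-0.02200  V(n7)=-2.593  V(n8)=-0.07282  V(n9)=-2.329
  i(V1)=-0.02246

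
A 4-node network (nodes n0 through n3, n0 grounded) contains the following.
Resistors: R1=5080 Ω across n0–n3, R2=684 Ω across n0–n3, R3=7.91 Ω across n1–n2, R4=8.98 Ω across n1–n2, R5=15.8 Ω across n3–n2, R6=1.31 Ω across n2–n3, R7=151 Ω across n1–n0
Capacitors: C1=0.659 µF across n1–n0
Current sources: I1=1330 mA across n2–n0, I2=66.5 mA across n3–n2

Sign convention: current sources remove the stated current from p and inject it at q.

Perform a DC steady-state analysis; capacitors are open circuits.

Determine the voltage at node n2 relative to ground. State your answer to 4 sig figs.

-164.2 V

MNA unknowns: 3 node voltages V₁..V_3
R1: Y=0.0001969 on G[0,3]
R2: Y=0.001462 on G[0,3]
R3: Y=0.1264 on G[1,2]
R4: Y=0.1114 on G[1,2]
R5: Y=0.06329 on G[3,2]
C1: Y=0.000 on G[1,0]
R6: Y=0.7634 on G[2,3]
I1: z[2]−=1.33, z[0]+=1.33
R7: Y=0.006623 on G[1,0]
I2: z[3]−=0.0665, z[2]+=0.0665
solve → V1=-159.8, V2=-164.2, V3=-164.0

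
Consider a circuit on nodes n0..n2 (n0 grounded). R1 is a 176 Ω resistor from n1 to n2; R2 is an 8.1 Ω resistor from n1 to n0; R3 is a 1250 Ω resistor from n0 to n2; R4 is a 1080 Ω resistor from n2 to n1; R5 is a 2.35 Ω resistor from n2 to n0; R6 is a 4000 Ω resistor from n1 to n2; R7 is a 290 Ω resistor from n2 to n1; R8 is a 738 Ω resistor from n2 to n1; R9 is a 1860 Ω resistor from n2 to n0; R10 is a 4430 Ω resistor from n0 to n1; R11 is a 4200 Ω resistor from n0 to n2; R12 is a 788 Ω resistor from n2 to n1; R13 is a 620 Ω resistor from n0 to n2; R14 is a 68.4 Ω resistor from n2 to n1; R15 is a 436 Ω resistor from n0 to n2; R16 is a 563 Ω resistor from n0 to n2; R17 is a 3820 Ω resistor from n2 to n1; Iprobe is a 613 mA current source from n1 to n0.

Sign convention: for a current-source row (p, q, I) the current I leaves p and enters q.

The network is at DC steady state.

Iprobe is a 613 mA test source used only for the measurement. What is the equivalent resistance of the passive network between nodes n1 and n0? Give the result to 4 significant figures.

R_eq = 6.675 Ω

Element admittances at DC:
  Y(R1) = 0.005682 S between n1,n2
  Y(R2) = 0.1235 S between n1,n0
  Y(R3) = 0.0008000 S between n0,n2
  Y(R4) = 0.0009259 S between n2,n1
  Y(R5) = 0.4255 S between n2,n0
  Y(R6) = 0.0002500 S between n1,n2
  Y(R7) = 0.003448 S between n2,n1
  Y(R8) = 0.001355 S between n2,n1
  Y(R9) = 0.0005376 S between n2,n0
  Y(R10) = 0.0002257 S between n0,n1
  Y(R11) = 0.0002381 S between n0,n2
  Y(R12) = 0.001269 S between n2,n1
  Y(R13) = 0.001613 S between n0,n2
  Y(R14) = 0.01462 S between n2,n1
  Y(R15) = 0.002294 S between n0,n2
  Y(R16) = 0.001776 S between n0,n2
  Y(R17) = 0.0002618 S between n2,n1
  Iprobe: injects 0.613 A into n0 (from n1)
Assemble and solve the 2×2 MNA system:
  V(n1)=-4.092  V(n2)=-0.2471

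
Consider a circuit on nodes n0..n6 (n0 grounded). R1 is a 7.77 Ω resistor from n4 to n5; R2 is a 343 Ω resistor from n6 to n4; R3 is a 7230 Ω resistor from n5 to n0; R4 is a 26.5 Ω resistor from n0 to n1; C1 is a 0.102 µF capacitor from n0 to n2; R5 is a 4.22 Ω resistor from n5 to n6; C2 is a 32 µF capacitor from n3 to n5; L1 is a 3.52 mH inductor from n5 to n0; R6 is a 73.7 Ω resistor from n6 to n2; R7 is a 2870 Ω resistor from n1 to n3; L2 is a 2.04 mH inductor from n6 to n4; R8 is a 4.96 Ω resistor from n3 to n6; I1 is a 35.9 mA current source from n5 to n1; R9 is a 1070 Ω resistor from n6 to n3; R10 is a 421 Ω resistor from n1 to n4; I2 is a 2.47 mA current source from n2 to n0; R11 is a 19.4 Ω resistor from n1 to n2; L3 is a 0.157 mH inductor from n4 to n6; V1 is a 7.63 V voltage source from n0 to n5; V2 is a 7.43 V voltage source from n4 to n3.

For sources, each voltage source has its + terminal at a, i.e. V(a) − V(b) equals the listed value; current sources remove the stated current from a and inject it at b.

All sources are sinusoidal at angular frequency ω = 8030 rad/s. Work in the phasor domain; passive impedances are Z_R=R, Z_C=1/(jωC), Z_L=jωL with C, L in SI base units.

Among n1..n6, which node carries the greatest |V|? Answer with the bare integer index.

MNA unknowns: 6 node voltages V₁..V_6 plus 2 source currents (V1, V2)
R1: Y=0.1287+0.000j on G[4,5]
R2: Y=0.002915+0.000j on G[6,4]
R3: Y=0.0001383+0.000j on G[5,0]
R4: Y=0.03774+0.000j on G[0,1]
C1: Y=0.000+0.0008191j on G[0,2]
R5: Y=0.2370+0.000j on G[5,6]
C2: Y=0.000+0.2570j on G[3,5]
L1: Y=0.000-0.03538j on G[5,0]
R6: Y=0.01357+0.000j on G[6,2]
R7: Y=0.0003484+0.000j on G[1,3]
L2: Y=0.000-0.06105j on G[6,4]
R8: Y=0.2016+0.000j on G[3,6]
I1: z[5]−=0.0359, z[1]+=0.0359
R9: Y=0.0009346+0.000j on G[6,3]
R10: Y=0.002375+0.000j on G[1,4]
I2: z[2]−=0.00247, z[0]+=0.00247
R11: Y=0.05155+0.000j on G[1,2]
L3: Y=0.000-0.7932j on G[4,6]
V1: row V0−V5=7.63, i_V1 at 0,5
V2: row V4−V3=7.43, i_V2 at 4,3
solve → V1=-0.5185+0.6510j, V2=-1.346+0.9251j, V3=-11.71+4.484j, V4=-4.276+4.484j, V5=-7.630+0.000j, V6=-4.363+1.885j
aux → i_V1=-0.01891+0.2934j, i_V2=-2.643-0.5194j

3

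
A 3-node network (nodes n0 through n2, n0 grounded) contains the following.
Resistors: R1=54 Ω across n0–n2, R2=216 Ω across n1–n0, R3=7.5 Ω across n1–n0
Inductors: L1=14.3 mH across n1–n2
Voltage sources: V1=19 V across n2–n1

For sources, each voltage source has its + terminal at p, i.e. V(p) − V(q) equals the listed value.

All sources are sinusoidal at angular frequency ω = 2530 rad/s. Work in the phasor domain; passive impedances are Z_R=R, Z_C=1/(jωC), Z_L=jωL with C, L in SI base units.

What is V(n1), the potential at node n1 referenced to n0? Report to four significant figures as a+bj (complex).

Apply KCL at each of the 2 non-ground nodes and solve the resulting linear system.
Node n1: branches {R2, R3, L1, V1} → V_1 = -2.249+0.000j
Node n2: branches {R1, L1, V1} → V_2 = 16.75+0.000j
Source currents: i(V1)=-0.3102+0.5252j

-2.249+0.000j V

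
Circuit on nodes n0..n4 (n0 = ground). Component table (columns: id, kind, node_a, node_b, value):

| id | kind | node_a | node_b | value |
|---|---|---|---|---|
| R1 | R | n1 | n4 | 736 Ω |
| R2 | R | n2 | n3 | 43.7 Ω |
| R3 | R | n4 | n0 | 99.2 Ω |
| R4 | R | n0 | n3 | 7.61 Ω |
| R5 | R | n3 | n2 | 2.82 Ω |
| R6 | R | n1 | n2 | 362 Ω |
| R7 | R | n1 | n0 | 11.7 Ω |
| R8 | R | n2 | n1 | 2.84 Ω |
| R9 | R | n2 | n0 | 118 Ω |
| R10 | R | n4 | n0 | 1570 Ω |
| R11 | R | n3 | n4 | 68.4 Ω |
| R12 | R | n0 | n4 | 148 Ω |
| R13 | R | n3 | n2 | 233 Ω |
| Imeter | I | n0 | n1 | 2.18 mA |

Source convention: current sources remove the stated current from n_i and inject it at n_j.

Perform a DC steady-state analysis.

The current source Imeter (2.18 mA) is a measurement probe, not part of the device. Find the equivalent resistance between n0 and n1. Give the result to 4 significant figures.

R_eq = 5.865 Ω

Element admittances at DC:
  Y(R1) = 0.001359 S between n1,n4
  Y(R2) = 0.02288 S between n2,n3
  Y(R3) = 0.01008 S between n4,n0
  Y(R4) = 0.1314 S between n0,n3
  Y(R5) = 0.3546 S between n3,n2
  Y(R6) = 0.002762 S between n1,n2
  Y(R7) = 0.08547 S between n1,n0
  Y(R8) = 0.3521 S between n2,n1
  Y(R9) = 0.008475 S between n2,n0
  Y(R10) = 0.0006369 S between n4,n0
  Y(R11) = 0.01462 S between n3,n4
  Y(R12) = 0.006757 S between n0,n4
  Y(R13) = 0.004292 S between n3,n2
  Imeter: injects 0.00218 A into n1 (from n0)
Assemble and solve the 4×4 MNA system:
  V(n1)=0.01279  V(n2)=0.009758  V(n3)=0.007159  V(n4)=0.003648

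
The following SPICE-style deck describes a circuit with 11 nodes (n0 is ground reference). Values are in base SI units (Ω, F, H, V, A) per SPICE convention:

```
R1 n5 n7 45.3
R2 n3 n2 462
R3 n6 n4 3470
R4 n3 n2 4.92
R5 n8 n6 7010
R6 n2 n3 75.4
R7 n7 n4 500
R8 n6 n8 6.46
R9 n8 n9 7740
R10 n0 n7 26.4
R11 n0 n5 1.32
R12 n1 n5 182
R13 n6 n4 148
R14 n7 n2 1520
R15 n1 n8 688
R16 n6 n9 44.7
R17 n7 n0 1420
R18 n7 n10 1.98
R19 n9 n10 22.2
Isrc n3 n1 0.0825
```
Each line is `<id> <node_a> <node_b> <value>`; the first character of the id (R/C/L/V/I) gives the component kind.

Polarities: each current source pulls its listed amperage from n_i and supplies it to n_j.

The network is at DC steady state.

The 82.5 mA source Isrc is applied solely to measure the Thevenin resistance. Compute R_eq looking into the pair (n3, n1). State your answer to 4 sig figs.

R_eq = 1682. Ω

Element admittances at DC:
  Y(R1) = 0.02208 S between n5,n7
  Y(R2) = 0.002165 S between n3,n2
  Y(R3) = 0.0002882 S between n6,n4
  Y(R4) = 0.2033 S between n3,n2
  Y(R5) = 0.0001427 S between n8,n6
  Y(R6) = 0.01326 S between n2,n3
  Y(R7) = 0.002000 S between n7,n4
  Y(R8) = 0.1548 S between n6,n8
  Y(R9) = 0.0001292 S between n8,n9
  Y(R10) = 0.03788 S between n0,n7
  Y(R11) = 0.7576 S between n0,n5
  Y(R12) = 0.005495 S between n1,n5
  Y(R13) = 0.006757 S between n6,n4
  Y(R14) = 0.0006579 S between n7,n2
  Y(R15) = 0.001453 S between n1,n8
  Y(R16) = 0.02237 S between n6,n9
  Y(R17) = 0.0007042 S between n7,n0
  Y(R18) = 0.5051 S between n7,n10
  Y(R19) = 0.04505 S between n9,n10
  Isrc: injects 0.0825 A into n1 (from n3)
Assemble and solve the 10×10 MNA system:
  V(n1)=11.94  V(n2)=-126.5  V(n3)=-126.8  V(n4)=-0.2278  V(n5)=0.05384  V(n6)=0.007650  V(n7)=-1.057  V(n8)=0.1179  V(n9)=-0.6818  V(n10)=-1.026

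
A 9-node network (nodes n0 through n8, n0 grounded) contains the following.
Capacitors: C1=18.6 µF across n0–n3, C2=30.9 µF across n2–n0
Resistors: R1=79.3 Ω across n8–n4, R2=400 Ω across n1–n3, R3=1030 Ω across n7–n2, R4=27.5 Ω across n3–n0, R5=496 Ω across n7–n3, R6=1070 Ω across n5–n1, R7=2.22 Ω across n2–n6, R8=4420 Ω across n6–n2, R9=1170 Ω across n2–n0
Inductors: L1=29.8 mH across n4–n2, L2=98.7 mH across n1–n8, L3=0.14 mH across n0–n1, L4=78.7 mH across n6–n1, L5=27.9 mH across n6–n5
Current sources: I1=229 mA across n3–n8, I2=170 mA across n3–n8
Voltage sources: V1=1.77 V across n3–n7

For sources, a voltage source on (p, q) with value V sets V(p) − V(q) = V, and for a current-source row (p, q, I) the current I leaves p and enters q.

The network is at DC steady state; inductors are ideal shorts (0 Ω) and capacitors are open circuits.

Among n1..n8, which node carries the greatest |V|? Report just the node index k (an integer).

7

MNA unknowns: 8 node voltages V₁..V_8 plus 6 source currents (L1, L2, L3, L4, L5, V1)
C1: Y=0.000 on G[0,3]
R1: Y=0.01261 on G[8,4]
L1: row V4−V2=0, i_L1 at 4,2
R2: Y=0.002500 on G[1,3]
R3: Y=0.0009709 on G[7,2]
L2: row V1−V8=0, i_L2 at 1,8
L3: row V0−V1=0, i_L3 at 0,1
L4: row V6−V1=0, i_L4 at 6,1
R4: Y=0.03636 on G[3,0]
R5: Y=0.002016 on G[7,3]
C2: Y=0.000 on G[2,0]
I1: z[3]−=0.229, z[8]+=0.229
R6: Y=0.0009346 on G[5,1]
R7: Y=0.4505 on G[2,6]
R8: Y=0.0002262 on G[6,2]
I2: z[3]−=0.17, z[8]+=0.17
R9: Y=0.0008547 on G[2,0]
L5: row V6−V5=0, i_L5 at 6,5
V1: row V3−V7=1.77, i_V1 at 3,7
solve → V1=0.000, V2=-0.02451, V3=-9.974, V4=-0.02451, V5=0.000, V6=0.000, V7=-11.74, V8=0.000
aux → i_L1=0.0003091, i_L2=-0.3987, i_L3=-0.3627, i_L4=-0.01105, i_L5=0.000, i_V1=-0.01495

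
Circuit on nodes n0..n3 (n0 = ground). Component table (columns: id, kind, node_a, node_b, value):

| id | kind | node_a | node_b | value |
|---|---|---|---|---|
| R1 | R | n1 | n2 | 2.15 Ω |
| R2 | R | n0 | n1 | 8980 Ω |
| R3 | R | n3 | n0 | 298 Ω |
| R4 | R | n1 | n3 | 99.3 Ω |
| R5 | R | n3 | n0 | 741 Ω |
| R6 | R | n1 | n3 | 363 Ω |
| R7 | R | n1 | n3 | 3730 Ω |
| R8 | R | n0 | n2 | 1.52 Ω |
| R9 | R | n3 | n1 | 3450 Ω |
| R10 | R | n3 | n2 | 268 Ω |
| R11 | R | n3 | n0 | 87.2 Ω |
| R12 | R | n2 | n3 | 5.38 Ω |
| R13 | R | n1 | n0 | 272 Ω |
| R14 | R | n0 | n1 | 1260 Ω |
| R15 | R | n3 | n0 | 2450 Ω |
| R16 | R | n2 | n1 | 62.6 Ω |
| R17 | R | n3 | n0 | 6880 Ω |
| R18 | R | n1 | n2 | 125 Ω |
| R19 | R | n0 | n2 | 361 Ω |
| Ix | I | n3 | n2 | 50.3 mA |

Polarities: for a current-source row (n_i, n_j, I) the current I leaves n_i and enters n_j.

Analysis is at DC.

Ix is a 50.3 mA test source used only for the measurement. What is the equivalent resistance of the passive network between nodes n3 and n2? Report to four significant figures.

MNA unknowns: 3 node voltages V₁..V_3
R1: Y=0.4651 on G[1,2]
R2: Y=0.0001114 on G[0,1]
R3: Y=0.003356 on G[3,0]
R4: Y=0.01007 on G[1,3]
R5: Y=0.001350 on G[3,0]
R6: Y=0.002755 on G[1,3]
R7: Y=0.0002681 on G[1,3]
R8: Y=0.6579 on G[0,2]
R9: Y=0.0002899 on G[3,1]
R10: Y=0.003731 on G[3,2]
R11: Y=0.01147 on G[3,0]
R12: Y=0.1859 on G[2,3]
R13: Y=0.003676 on G[1,0]
R14: Y=0.0007937 on G[0,1]
R15: Y=0.0004082 on G[3,0]
R16: Y=0.01597 on G[2,1]
R17: Y=0.0001453 on G[3,0]
R18: Y=0.008000 on G[1,2]
R19: Y=0.002770 on G[0,2]
Ix: z[3]−=0.0503, z[2]+=0.0503
solve → V1=-0.0004392, V2=0.005676, V3=-0.2241

R_eq = 4.567 Ω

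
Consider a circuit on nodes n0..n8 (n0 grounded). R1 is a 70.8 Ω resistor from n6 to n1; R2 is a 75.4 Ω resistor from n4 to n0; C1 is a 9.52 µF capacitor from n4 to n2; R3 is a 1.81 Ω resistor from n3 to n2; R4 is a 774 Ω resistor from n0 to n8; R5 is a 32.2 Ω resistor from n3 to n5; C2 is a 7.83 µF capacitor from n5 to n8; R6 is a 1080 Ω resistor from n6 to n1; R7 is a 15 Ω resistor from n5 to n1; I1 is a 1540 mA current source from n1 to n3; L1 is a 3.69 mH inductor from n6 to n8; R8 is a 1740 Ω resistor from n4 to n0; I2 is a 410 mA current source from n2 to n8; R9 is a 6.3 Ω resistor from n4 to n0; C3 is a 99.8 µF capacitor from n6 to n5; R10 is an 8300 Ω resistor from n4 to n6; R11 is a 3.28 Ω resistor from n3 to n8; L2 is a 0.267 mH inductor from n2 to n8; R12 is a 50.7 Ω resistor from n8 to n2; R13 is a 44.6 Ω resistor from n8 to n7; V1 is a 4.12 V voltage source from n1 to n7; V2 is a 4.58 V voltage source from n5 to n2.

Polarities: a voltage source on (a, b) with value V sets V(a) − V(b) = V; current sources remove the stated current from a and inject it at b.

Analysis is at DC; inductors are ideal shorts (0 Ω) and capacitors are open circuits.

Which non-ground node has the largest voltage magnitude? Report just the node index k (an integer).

MNA unknowns: 8 node voltages V₁..V_8 plus 4 source currents (L1, L2, V1, V2)
R1: Y=0.01412 on G[6,1]
R2: Y=0.01326 on G[4,0]
C1: Y=0.000 on G[4,2]
R3: Y=0.5525 on G[3,2]
R4: Y=0.001292 on G[0,8]
R5: Y=0.03106 on G[3,5]
C2: Y=0.000 on G[5,8]
R6: Y=0.0009259 on G[6,1]
R7: Y=0.06667 on G[5,1]
I1: z[1]−=1.54, z[3]+=1.54
L1: row V6−V8=0, i_L1 at 6,8
R8: Y=0.0005747 on G[4,0]
I2: z[2]−=0.41, z[8]+=0.41
R9: Y=0.1587 on G[4,0]
C3: Y=0.000 on G[6,5]
R10: Y=0.0001205 on G[4,6]
R11: Y=0.3049 on G[3,8]
L2: row V2−V8=0, i_L2 at 2,8
R12: Y=0.01972 on G[8,2]
R13: Y=0.02242 on G[8,7]
V1: row V1−V7=4.12, i_V1 at 1,7
V2: row V5−V2=4.58, i_V2 at 5,2
solve → V1=-10.97, V2=0.000, V3=1.894, V4=0.000, V5=4.580, V6=0.000, V7=-15.09, V8=0.000
aux → i_L1=-0.1651, i_L2=-0.4839, i_V1=-0.3383, i_V2=-1.120

7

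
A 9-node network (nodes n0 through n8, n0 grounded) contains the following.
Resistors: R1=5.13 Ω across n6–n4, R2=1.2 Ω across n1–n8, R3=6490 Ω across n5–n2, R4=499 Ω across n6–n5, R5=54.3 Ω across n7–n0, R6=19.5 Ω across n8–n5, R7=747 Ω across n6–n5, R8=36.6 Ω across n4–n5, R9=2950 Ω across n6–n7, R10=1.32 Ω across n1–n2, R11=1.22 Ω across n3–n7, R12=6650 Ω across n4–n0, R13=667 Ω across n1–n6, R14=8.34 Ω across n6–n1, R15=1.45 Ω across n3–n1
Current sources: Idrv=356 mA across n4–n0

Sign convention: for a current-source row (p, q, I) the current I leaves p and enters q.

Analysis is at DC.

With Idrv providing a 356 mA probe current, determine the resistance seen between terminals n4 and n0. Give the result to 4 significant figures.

R_eq = 67.07 Ω

MNA unknowns: 8 node voltages V₁..V_8
R1: Y=0.1949 on G[6,4]
R2: Y=0.8333 on G[1,8]
R3: Y=0.0001541 on G[5,2]
R4: Y=0.002004 on G[6,5]
R5: Y=0.01842 on G[7,0]
R6: Y=0.05128 on G[8,5]
R7: Y=0.001339 on G[6,5]
R8: Y=0.02732 on G[4,5]
R9: Y=0.0003390 on G[6,7]
R10: Y=0.7576 on G[1,2]
R11: Y=0.8197 on G[3,7]
R12: Y=0.0001504 on G[4,0]
R13: Y=0.001499 on G[1,6]
R14: Y=0.1199 on G[6,1]
R15: Y=0.6897 on G[3,1]
Idrv: z[4]−=0.356, z[0]+=0.356
solve → V1=-20.07, V2=-20.07, V3=-19.56, V4=-23.88, V5=-21.49, V6=-22.40, V7=-19.14, V8=-20.16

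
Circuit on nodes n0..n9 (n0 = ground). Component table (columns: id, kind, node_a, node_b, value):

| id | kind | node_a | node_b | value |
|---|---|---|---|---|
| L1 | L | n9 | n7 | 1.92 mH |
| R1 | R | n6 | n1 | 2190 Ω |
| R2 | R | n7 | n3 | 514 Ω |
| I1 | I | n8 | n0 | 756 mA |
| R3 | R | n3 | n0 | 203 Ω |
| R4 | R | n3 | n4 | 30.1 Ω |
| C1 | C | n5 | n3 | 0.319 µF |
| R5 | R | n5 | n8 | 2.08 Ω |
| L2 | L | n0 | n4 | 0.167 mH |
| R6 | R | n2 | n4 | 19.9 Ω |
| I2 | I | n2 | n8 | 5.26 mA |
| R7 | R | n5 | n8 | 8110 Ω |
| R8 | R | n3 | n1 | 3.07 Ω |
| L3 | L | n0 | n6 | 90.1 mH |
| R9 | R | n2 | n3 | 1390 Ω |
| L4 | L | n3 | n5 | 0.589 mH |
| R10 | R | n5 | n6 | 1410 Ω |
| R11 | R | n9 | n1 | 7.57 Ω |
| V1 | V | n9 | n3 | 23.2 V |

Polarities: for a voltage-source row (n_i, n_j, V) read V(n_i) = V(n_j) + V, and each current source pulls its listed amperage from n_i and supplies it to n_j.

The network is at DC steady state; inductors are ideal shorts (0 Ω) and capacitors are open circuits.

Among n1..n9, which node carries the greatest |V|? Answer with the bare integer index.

Element admittances at DC:
  L1: short n9↔n7 (DC inductor)
  Y(R1) = 0.0004566 S between n6,n1
  Y(R2) = 0.001946 S between n7,n3
  I1: injects 0.756 A into n0 (from n8)
  Y(R3) = 0.004926 S between n3,n0
  Y(R4) = 0.03322 S between n3,n4
  Y(C1) = 0.000 S between n5,n3
  Y(R5) = 0.4808 S between n5,n8
  L2: short n0↔n4 (DC inductor)
  Y(R6) = 0.05025 S between n2,n4
  I2: injects 0.00526 A into n8 (from n2)
  Y(R7) = 0.0001233 S between n5,n8
  Y(R8) = 0.3257 S between n3,n1
  L3: short n0↔n6 (DC inductor)
  Y(R9) = 0.0007194 S between n2,n3
  L4: short n3↔n5 (DC inductor)
  Y(R10) = 0.0007092 S between n5,n6
  Y(R11) = 0.1321 S between n9,n1
  V1: constraint V(n9)−V(n3) = 23.2
Assemble and solve the 14×14 MNA system:
  V(n1)=-12.13  V(n2)=-0.3691  V(n3)=-18.84  V(n4)=0.000  V(n5)=-18.84  V(n6)=0.000  V(n7)=4.364  V(n8)=-20.40  V(n9)=4.364
  i(L1)=0.04514  i(L2)=0.6443  i(L3)=0.01890  i(L4)=0.7374  i(V1)=-2.224

8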